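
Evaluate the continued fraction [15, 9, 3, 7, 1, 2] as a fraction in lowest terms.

Fold from the inside: start with 2/1.
  1 + 1/2 = 3/2
  7 + 2/3 = 23/3
  3 + 3/23 = 72/23
  9 + 23/72 = 671/72
  15 + 72/671 = 10137/671

10137/671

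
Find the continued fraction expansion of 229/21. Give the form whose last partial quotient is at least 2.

229 = 10×21 + 19
21 = 1×19 + 2
19 = 9×2 + 1
2 = 2×1 + 0  (stop)
So 229/21 = [10; 1, 9, 2].

[10; 1, 9, 2]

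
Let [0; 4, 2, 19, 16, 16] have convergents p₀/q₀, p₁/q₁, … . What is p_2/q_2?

Using pₖ = aₖpₖ₋₁ + pₖ₋₂, qₖ = aₖqₖ₋₁ + qₖ₋₂ (with p₋₁=1, p₋₂=0, q₋₁=0, q₋₂=1):
  k=0: a=0, p=0, q=1
  k=1: a=4, p=1, q=4
  k=2: a=2, p=2, q=9

2/9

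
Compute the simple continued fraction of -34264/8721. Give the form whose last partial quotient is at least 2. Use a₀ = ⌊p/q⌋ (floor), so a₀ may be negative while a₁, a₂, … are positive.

[-4; 14, 15, 8, 5]

-34264 = -4·8721 + 620
8721 = 14·620 + 41
620 = 15·41 + 5
41 = 8·5 + 1
5 = 5·1 + 0  (stop)
So -34264/8721 = [-4; 14, 15, 8, 5].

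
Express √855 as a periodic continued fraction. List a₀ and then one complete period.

[29; 4, 6, 4, 58]

a₀ = ⌊√855⌋ = 29.
With m₀=0, d₀=1 and mₖ₊₁ = dₖaₖ − mₖ, dₖ₊₁ = (n − mₖ₊₁²)/dₖ, aₖ₊₁ = ⌊(a₀+mₖ₊₁)/dₖ₊₁⌋:
  k=1: m=29, d=14, a=4
  k=2: m=27, d=9, a=6
  k=3: m=27, d=14, a=4
  k=4: m=29, d=1, a=58
d=1 and a=2a₀=58 at k=4, so the next step gives (m, d) = (29, 14) again — its k=1 value — and the period has length 4.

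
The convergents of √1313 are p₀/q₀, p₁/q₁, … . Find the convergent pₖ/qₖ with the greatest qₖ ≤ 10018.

√1313 = [36; 4, 4, 72, …] (period length 3).
Convergents:
  p_0/q_0 = 36/1
  p_1/q_1 = 145/4
  p_2/q_2 = 616/17
  p_3/q_3 = 44497/1228
  p_4/q_4 = 178604/4929
  p_5/q_5 = 758913/20944
q_4 = 4929 ≤ 10018 < 20944 = q_5, so the answer is 178604/4929.

178604/4929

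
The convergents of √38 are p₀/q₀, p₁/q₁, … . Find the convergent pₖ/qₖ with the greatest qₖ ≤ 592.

2737/444

√38 = [6; 6, 12, …] (period length 2).
Convergents:
  p_0/q_0 = 6/1
  p_1/q_1 = 37/6
  p_2/q_2 = 450/73
  p_3/q_3 = 2737/444
  p_4/q_4 = 33294/5401
q_3 = 444 ≤ 592 < 5401 = q_4, so the answer is 2737/444.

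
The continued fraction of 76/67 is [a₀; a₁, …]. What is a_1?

7

76 = 1·67 + 9   →  a_0 = 1
67 = 7·9 + 4   →  a_1 = 7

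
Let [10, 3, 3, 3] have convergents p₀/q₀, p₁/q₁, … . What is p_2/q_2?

Using pₖ = aₖpₖ₋₁ + pₖ₋₂, qₖ = aₖqₖ₋₁ + qₖ₋₂ (with p₋₁=1, p₋₂=0, q₋₁=0, q₋₂=1):
  k=0: a=10, p=10, q=1
  k=1: a=3, p=31, q=3
  k=2: a=3, p=103, q=10

103/10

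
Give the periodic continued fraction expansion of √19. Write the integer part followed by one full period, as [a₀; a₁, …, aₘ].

[4; 2, 1, 3, 1, 2, 8]

a₀ = ⌊√19⌋ = 4.
With m₀=0, d₀=1 and mₖ₊₁ = dₖaₖ − mₖ, dₖ₊₁ = (n − mₖ₊₁²)/dₖ, aₖ₊₁ = ⌊(a₀+mₖ₊₁)/dₖ₊₁⌋:
  k=1: m=4, d=3, a=2
  k=2: m=2, d=5, a=1
  k=3: m=3, d=2, a=3
  k=4: m=3, d=5, a=1
  k=5: m=2, d=3, a=2
  k=6: m=4, d=1, a=8
d=1 and a=2a₀=8 at k=6, so the next step gives (m, d) = (4, 3) again — its k=1 value — and the period has length 6.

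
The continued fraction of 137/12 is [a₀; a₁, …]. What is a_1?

2

137 = 11·12 + 5   →  a_0 = 11
12 = 2·5 + 2   →  a_1 = 2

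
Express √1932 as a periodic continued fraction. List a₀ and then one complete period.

a₀ = ⌊√1932⌋ = 43.
With m₀=0, d₀=1 and mₖ₊₁ = dₖaₖ − mₖ, dₖ₊₁ = (n − mₖ₊₁²)/dₖ, aₖ₊₁ = ⌊(a₀+mₖ₊₁)/dₖ₊₁⌋:
  k=1: m=43, d=83, a=1
  k=2: m=40, d=4, a=20
  k=3: m=40, d=83, a=1
  k=4: m=43, d=1, a=86
d=1 and a=2a₀=86 at k=4, so the next step gives (m, d) = (43, 83) again — its k=1 value — and the period has length 4.

[43; 1, 20, 1, 86]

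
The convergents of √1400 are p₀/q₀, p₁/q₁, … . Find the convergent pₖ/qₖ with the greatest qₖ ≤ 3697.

√1400 = [37; 2, 2, 2, 74, …] (period length 4).
Convergents:
  p_0/q_0 = 37/1
  p_1/q_1 = 75/2
  p_2/q_2 = 187/5
  p_3/q_3 = 449/12
  p_4/q_4 = 33413/893
  p_5/q_5 = 67275/1798
  p_6/q_6 = 167963/4489
q_5 = 1798 ≤ 3697 < 4489 = q_6, so the answer is 67275/1798.

67275/1798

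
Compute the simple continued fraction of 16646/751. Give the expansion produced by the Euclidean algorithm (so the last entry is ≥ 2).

16646 = 22·751 + 124
751 = 6·124 + 7
124 = 17·7 + 5
7 = 1·5 + 2
5 = 2·2 + 1
2 = 2·1 + 0  (stop)
So 16646/751 = [22; 6, 17, 1, 2, 2].

[22; 6, 17, 1, 2, 2]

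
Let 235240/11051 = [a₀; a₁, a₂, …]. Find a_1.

3

235240 = 21·11051 + 3169   →  a_0 = 21
11051 = 3·3169 + 1544   →  a_1 = 3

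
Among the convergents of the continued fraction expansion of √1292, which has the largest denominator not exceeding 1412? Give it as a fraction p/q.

46548/1295

√1292 = [35; 1, 16, 1, 70, …] (period length 4).
Convergents:
  p_0/q_0 = 35/1
  p_1/q_1 = 36/1
  p_2/q_2 = 611/17
  p_3/q_3 = 647/18
  p_4/q_4 = 45901/1277
  p_5/q_5 = 46548/1295
  p_6/q_6 = 790669/21997
q_5 = 1295 ≤ 1412 < 21997 = q_6, so the answer is 46548/1295.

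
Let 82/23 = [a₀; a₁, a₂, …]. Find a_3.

82 = 3·23 + 13   →  a_0 = 3
23 = 1·13 + 10   →  a_1 = 1
13 = 1·10 + 3   →  a_2 = 1
10 = 3·3 + 1   →  a_3 = 3

3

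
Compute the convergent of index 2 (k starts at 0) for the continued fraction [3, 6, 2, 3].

Using pₖ = aₖpₖ₋₁ + pₖ₋₂, qₖ = aₖqₖ₋₁ + qₖ₋₂ (with p₋₁=1, p₋₂=0, q₋₁=0, q₋₂=1):
  k=0: a=3, p=3, q=1
  k=1: a=6, p=19, q=6
  k=2: a=2, p=41, q=13

41/13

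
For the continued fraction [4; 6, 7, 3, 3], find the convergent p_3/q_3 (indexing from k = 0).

562/135

Using pₖ = aₖpₖ₋₁ + pₖ₋₂, qₖ = aₖqₖ₋₁ + qₖ₋₂ (with p₋₁=1, p₋₂=0, q₋₁=0, q₋₂=1):
  k=0: a=4, p=4, q=1
  k=1: a=6, p=25, q=6
  k=2: a=7, p=179, q=43
  k=3: a=3, p=562, q=135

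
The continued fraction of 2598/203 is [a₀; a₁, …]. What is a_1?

2598 = 12·203 + 162   →  a_0 = 12
203 = 1·162 + 41   →  a_1 = 1

1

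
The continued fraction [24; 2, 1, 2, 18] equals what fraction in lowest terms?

Using pₖ = aₖpₖ₋₁ + pₖ₋₂ and qₖ = aₖqₖ₋₁ + qₖ₋₂:
  k=0: a=24, p=24, q=1
  k=1: a=2, p=49, q=2
  k=2: a=1, p=73, q=3
  k=3: a=2, p=195, q=8
  k=4: a=18, p=3583, q=147

3583/147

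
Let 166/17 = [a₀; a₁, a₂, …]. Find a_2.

3

166 = 9·17 + 13   →  a_0 = 9
17 = 1·13 + 4   →  a_1 = 1
13 = 3·4 + 1   →  a_2 = 3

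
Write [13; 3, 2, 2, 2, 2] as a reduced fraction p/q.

Using pₖ = aₖpₖ₋₁ + pₖ₋₂ and qₖ = aₖqₖ₋₁ + qₖ₋₂:
  k=0: a=13, p=13, q=1
  k=1: a=3, p=40, q=3
  k=2: a=2, p=93, q=7
  k=3: a=2, p=226, q=17
  k=4: a=2, p=545, q=41
  k=5: a=2, p=1316, q=99

1316/99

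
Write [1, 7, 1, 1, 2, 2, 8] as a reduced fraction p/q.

Using pₖ = aₖpₖ₋₁ + pₖ₋₂ and qₖ = aₖqₖ₋₁ + qₖ₋₂:
  k=0: a=1, p=1, q=1
  k=1: a=7, p=8, q=7
  k=2: a=1, p=9, q=8
  k=3: a=1, p=17, q=15
  k=4: a=2, p=43, q=38
  k=5: a=2, p=103, q=91
  k=6: a=8, p=867, q=766

867/766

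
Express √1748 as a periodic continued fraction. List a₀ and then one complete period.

a₀ = ⌊√1748⌋ = 41.
With m₀=0, d₀=1 and mₖ₊₁ = dₖaₖ − mₖ, dₖ₊₁ = (n − mₖ₊₁²)/dₖ, aₖ₊₁ = ⌊(a₀+mₖ₊₁)/dₖ₊₁⌋:
  k=1: m=41, d=67, a=1
  k=2: m=26, d=16, a=4
  k=3: m=38, d=19, a=4
  k=4: m=38, d=16, a=4
  k=5: m=26, d=67, a=1
  k=6: m=41, d=1, a=82
d=1 and a=2a₀=82 at k=6, so the next step gives (m, d) = (41, 67) again — its k=1 value — and the period has length 6.

[41; 1, 4, 4, 4, 1, 82]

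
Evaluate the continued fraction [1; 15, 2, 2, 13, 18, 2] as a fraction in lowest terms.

Using pₖ = aₖpₖ₋₁ + pₖ₋₂ and qₖ = aₖqₖ₋₁ + qₖ₋₂:
  k=0: a=1, p=1, q=1
  k=1: a=15, p=16, q=15
  k=2: a=2, p=33, q=31
  k=3: a=2, p=82, q=77
  k=4: a=13, p=1099, q=1032
  k=5: a=18, p=19864, q=18653
  k=6: a=2, p=40827, q=38338

40827/38338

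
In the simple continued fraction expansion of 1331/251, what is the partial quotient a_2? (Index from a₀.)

1331 = 5·251 + 76   →  a_0 = 5
251 = 3·76 + 23   →  a_1 = 3
76 = 3·23 + 7   →  a_2 = 3

3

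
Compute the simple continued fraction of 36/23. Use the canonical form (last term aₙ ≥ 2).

[1; 1, 1, 3, 3]

36 = 1×23 + 13
23 = 1×13 + 10
13 = 1×10 + 3
10 = 3×3 + 1
3 = 3×1 + 0  (stop)
So 36/23 = [1; 1, 1, 3, 3].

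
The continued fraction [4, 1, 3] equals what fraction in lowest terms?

Fold from the inside: start with 3/1.
  1 + 1/3 = 4/3
  4 + 3/4 = 19/4

19/4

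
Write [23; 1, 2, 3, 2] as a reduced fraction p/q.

545/23

Fold from the inside: start with 2/1.
  3 + 1/2 = 7/2
  2 + 2/7 = 16/7
  1 + 7/16 = 23/16
  23 + 16/23 = 545/23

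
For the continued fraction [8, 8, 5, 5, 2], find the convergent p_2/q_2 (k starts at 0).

Using pₖ = aₖpₖ₋₁ + pₖ₋₂, qₖ = aₖqₖ₋₁ + qₖ₋₂ (with p₋₁=1, p₋₂=0, q₋₁=0, q₋₂=1):
  k=0: a=8, p=8, q=1
  k=1: a=8, p=65, q=8
  k=2: a=5, p=333, q=41

333/41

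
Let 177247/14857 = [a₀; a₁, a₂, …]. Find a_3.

177247 = 11·14857 + 13820   →  a_0 = 11
14857 = 1·13820 + 1037   →  a_1 = 1
13820 = 13·1037 + 339   →  a_2 = 13
1037 = 3·339 + 20   →  a_3 = 3

3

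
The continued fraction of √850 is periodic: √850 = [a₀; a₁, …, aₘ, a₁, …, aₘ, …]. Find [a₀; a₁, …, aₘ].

[29; 6, 2, 6, 58]

a₀ = ⌊√850⌋ = 29.
With m₀=0, d₀=1 and mₖ₊₁ = dₖaₖ − mₖ, dₖ₊₁ = (n − mₖ₊₁²)/dₖ, aₖ₊₁ = ⌊(a₀+mₖ₊₁)/dₖ₊₁⌋:
  k=1: m=29, d=9, a=6
  k=2: m=25, d=25, a=2
  k=3: m=25, d=9, a=6
  k=4: m=29, d=1, a=58
d=1 and a=2a₀=58 at k=4, so the next step gives (m, d) = (29, 9) again — its k=1 value — and the period has length 4.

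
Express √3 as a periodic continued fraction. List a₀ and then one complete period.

[1; 1, 2]

a₀ = ⌊√3⌋ = 1.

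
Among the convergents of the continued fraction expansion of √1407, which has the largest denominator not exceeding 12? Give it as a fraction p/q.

√1407 = [37; 1, 1, 24, 1, 1, 74, …] (period length 6).
Convergents:
  p_0/q_0 = 37/1
  p_1/q_1 = 38/1
  p_2/q_2 = 75/2
  p_3/q_3 = 1838/49
q_2 = 2 ≤ 12 < 49 = q_3, so the answer is 75/2.

75/2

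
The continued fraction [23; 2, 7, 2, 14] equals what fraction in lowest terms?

10866/463

Fold from the inside: start with 14/1.
  2 + 1/14 = 29/14
  7 + 14/29 = 217/29
  2 + 29/217 = 463/217
  23 + 217/463 = 10866/463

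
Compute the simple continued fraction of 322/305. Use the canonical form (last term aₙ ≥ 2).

322 = 1*305 + 17
305 = 17*17 + 16
17 = 1*16 + 1
16 = 16*1 + 0  (stop)
So 322/305 = [1; 17, 1, 16].

[1; 17, 1, 16]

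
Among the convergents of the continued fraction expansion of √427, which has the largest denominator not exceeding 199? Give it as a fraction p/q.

√427 = [20; 1, 1, 1, 40, …] (period length 4).
Convergents:
  p_0/q_0 = 20/1
  p_1/q_1 = 21/1
  p_2/q_2 = 41/2
  p_3/q_3 = 62/3
  p_4/q_4 = 2521/122
  p_5/q_5 = 2583/125
  p_6/q_6 = 5104/247
q_5 = 125 ≤ 199 < 247 = q_6, so the answer is 2583/125.

2583/125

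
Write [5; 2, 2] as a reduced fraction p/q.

27/5

Using pₖ = aₖpₖ₋₁ + pₖ₋₂ and qₖ = aₖqₖ₋₁ + qₖ₋₂:
  k=0: a=5, p=5, q=1
  k=1: a=2, p=11, q=2
  k=2: a=2, p=27, q=5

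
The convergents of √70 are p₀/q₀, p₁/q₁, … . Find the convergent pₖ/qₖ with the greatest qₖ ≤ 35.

√70 = [8; 2, 1, 2, 1, 2, 16, …] (period length 6).
Convergents:
  p_0/q_0 = 8/1
  p_1/q_1 = 17/2
  p_2/q_2 = 25/3
  p_3/q_3 = 67/8
  p_4/q_4 = 92/11
  p_5/q_5 = 251/30
  p_6/q_6 = 4108/491
q_5 = 30 ≤ 35 < 491 = q_6, so the answer is 251/30.

251/30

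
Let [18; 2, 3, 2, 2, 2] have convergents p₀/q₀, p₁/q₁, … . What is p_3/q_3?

Using pₖ = aₖpₖ₋₁ + pₖ₋₂, qₖ = aₖqₖ₋₁ + qₖ₋₂ (with p₋₁=1, p₋₂=0, q₋₁=0, q₋₂=1):
  k=0: a=18, p=18, q=1
  k=1: a=2, p=37, q=2
  k=2: a=3, p=129, q=7
  k=3: a=2, p=295, q=16

295/16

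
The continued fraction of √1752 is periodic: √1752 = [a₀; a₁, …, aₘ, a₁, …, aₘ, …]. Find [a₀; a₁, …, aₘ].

a₀ = ⌊√1752⌋ = 41.
With m₀=0, d₀=1 and mₖ₊₁ = dₖaₖ − mₖ, dₖ₊₁ = (n − mₖ₊₁²)/dₖ, aₖ₊₁ = ⌊(a₀+mₖ₊₁)/dₖ₊₁⌋:
  k=1: m=41, d=71, a=1
  k=2: m=30, d=12, a=5
  k=3: m=30, d=71, a=1
  k=4: m=41, d=1, a=82
d=1 and a=2a₀=82 at k=4, so the next step gives (m, d) = (41, 71) again — its k=1 value — and the period has length 4.

[41; 1, 5, 1, 82]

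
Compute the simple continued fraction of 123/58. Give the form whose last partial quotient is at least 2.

[2; 8, 3, 2]

123 = 2×58 + 7
58 = 8×7 + 2
7 = 3×2 + 1
2 = 2×1 + 0  (stop)
So 123/58 = [2; 8, 3, 2].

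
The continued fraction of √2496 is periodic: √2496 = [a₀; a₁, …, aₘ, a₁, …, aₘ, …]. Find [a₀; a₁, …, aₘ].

a₀ = ⌊√2496⌋ = 49.
With m₀=0, d₀=1 and mₖ₊₁ = dₖaₖ − mₖ, dₖ₊₁ = (n − mₖ₊₁²)/dₖ, aₖ₊₁ = ⌊(a₀+mₖ₊₁)/dₖ₊₁⌋:
  k=1: m=49, d=95, a=1
  k=2: m=46, d=4, a=23
  k=3: m=46, d=95, a=1
  k=4: m=49, d=1, a=98
d=1 and a=2a₀=98 at k=4, so the next step gives (m, d) = (49, 95) again — its k=1 value — and the period has length 4.

[49; 1, 23, 1, 98]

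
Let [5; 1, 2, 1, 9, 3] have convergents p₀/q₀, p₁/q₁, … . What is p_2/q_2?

17/3

Using pₖ = aₖpₖ₋₁ + pₖ₋₂, qₖ = aₖqₖ₋₁ + qₖ₋₂ (with p₋₁=1, p₋₂=0, q₋₁=0, q₋₂=1):
  k=0: a=5, p=5, q=1
  k=1: a=1, p=6, q=1
  k=2: a=2, p=17, q=3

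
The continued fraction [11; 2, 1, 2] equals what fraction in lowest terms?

91/8

Using pₖ = aₖpₖ₋₁ + pₖ₋₂ and qₖ = aₖqₖ₋₁ + qₖ₋₂:
  k=0: a=11, p=11, q=1
  k=1: a=2, p=23, q=2
  k=2: a=1, p=34, q=3
  k=3: a=2, p=91, q=8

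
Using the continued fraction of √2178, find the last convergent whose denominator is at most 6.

140/3

√2178 = [46; 1, 2, 46, 2, 1, 92, …] (period length 6).
Convergents:
  p_0/q_0 = 46/1
  p_1/q_1 = 47/1
  p_2/q_2 = 140/3
  p_3/q_3 = 6487/139
q_2 = 3 ≤ 6 < 139 = q_3, so the answer is 140/3.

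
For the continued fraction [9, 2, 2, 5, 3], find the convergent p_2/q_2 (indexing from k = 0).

Using pₖ = aₖpₖ₋₁ + pₖ₋₂, qₖ = aₖqₖ₋₁ + qₖ₋₂ (with p₋₁=1, p₋₂=0, q₋₁=0, q₋₂=1):
  k=0: a=9, p=9, q=1
  k=1: a=2, p=19, q=2
  k=2: a=2, p=47, q=5

47/5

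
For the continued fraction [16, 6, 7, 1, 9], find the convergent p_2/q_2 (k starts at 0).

Using pₖ = aₖpₖ₋₁ + pₖ₋₂, qₖ = aₖqₖ₋₁ + qₖ₋₂ (with p₋₁=1, p₋₂=0, q₋₁=0, q₋₂=1):
  k=0: a=16, p=16, q=1
  k=1: a=6, p=97, q=6
  k=2: a=7, p=695, q=43

695/43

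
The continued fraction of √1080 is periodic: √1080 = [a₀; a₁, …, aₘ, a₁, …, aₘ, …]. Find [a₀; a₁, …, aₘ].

[32; 1, 6, 3, 6, 1, 64]

a₀ = ⌊√1080⌋ = 32.
With m₀=0, d₀=1 and mₖ₊₁ = dₖaₖ − mₖ, dₖ₊₁ = (n − mₖ₊₁²)/dₖ, aₖ₊₁ = ⌊(a₀+mₖ₊₁)/dₖ₊₁⌋:
  k=1: m=32, d=56, a=1
  k=2: m=24, d=9, a=6
  k=3: m=30, d=20, a=3
  k=4: m=30, d=9, a=6
  k=5: m=24, d=56, a=1
  k=6: m=32, d=1, a=64
d=1 and a=2a₀=64 at k=6, so the next step gives (m, d) = (32, 56) again — its k=1 value — and the period has length 6.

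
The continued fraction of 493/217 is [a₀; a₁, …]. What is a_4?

9

493 = 2·217 + 59   →  a_0 = 2
217 = 3·59 + 40   →  a_1 = 3
59 = 1·40 + 19   →  a_2 = 1
40 = 2·19 + 2   →  a_3 = 2
19 = 9·2 + 1   →  a_4 = 9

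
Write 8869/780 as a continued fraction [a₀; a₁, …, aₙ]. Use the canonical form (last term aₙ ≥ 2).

[11; 2, 1, 2, 3, 9, 3]

8869 = 11·780 + 289
780 = 2·289 + 202
289 = 1·202 + 87
202 = 2·87 + 28
87 = 3·28 + 3
28 = 9·3 + 1
3 = 3·1 + 0  (stop)
So 8869/780 = [11; 2, 1, 2, 3, 9, 3].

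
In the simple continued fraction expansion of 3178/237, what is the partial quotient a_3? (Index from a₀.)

3178 = 13·237 + 97   →  a_0 = 13
237 = 2·97 + 43   →  a_1 = 2
97 = 2·43 + 11   →  a_2 = 2
43 = 3·11 + 10   →  a_3 = 3

3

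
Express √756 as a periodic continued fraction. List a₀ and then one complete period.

a₀ = ⌊√756⌋ = 27.

[27; 2, 54]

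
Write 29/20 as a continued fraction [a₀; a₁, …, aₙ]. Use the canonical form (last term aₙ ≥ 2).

[1; 2, 4, 2]

29 = 1×20 + 9
20 = 2×9 + 2
9 = 4×2 + 1
2 = 2×1 + 0  (stop)
So 29/20 = [1; 2, 4, 2].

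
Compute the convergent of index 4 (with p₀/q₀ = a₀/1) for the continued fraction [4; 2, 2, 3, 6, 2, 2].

Using pₖ = aₖpₖ₋₁ + pₖ₋₂, qₖ = aₖqₖ₋₁ + qₖ₋₂ (with p₋₁=1, p₋₂=0, q₋₁=0, q₋₂=1):
  k=0: a=4, p=4, q=1
  k=1: a=2, p=9, q=2
  k=2: a=2, p=22, q=5
  k=3: a=3, p=75, q=17
  k=4: a=6, p=472, q=107

472/107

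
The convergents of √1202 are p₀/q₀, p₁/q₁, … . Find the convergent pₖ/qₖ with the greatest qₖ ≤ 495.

√1202 = [34; 1, 2, 34, 2, 1, 68, …] (period length 6).
Convergents:
  p_0/q_0 = 34/1
  p_1/q_1 = 35/1
  p_2/q_2 = 104/3
  p_3/q_3 = 3571/103
  p_4/q_4 = 7246/209
  p_5/q_5 = 10817/312
  p_6/q_6 = 742802/21425
q_5 = 312 ≤ 495 < 21425 = q_6, so the answer is 10817/312.

10817/312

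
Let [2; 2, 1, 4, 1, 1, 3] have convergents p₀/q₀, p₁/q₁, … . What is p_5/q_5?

73/31

Using pₖ = aₖpₖ₋₁ + pₖ₋₂, qₖ = aₖqₖ₋₁ + qₖ₋₂ (with p₋₁=1, p₋₂=0, q₋₁=0, q₋₂=1):
  k=0: a=2, p=2, q=1
  k=1: a=2, p=5, q=2
  k=2: a=1, p=7, q=3
  k=3: a=4, p=33, q=14
  k=4: a=1, p=40, q=17
  k=5: a=1, p=73, q=31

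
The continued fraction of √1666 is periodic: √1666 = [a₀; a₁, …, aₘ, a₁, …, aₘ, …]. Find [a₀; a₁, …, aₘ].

a₀ = ⌊√1666⌋ = 40.
With m₀=0, d₀=1 and mₖ₊₁ = dₖaₖ − mₖ, dₖ₊₁ = (n − mₖ₊₁²)/dₖ, aₖ₊₁ = ⌊(a₀+mₖ₊₁)/dₖ₊₁⌋:
  k=1: m=40, d=66, a=1
  k=2: m=26, d=15, a=4
  k=3: m=34, d=34, a=2
  k=4: m=34, d=15, a=4
  k=5: m=26, d=66, a=1
  k=6: m=40, d=1, a=80
d=1 and a=2a₀=80 at k=6, so the next step gives (m, d) = (40, 66) again — its k=1 value — and the period has length 6.

[40; 1, 4, 2, 4, 1, 80]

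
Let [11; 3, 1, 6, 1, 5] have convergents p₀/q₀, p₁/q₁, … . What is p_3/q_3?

Using pₖ = aₖpₖ₋₁ + pₖ₋₂, qₖ = aₖqₖ₋₁ + qₖ₋₂ (with p₋₁=1, p₋₂=0, q₋₁=0, q₋₂=1):
  k=0: a=11, p=11, q=1
  k=1: a=3, p=34, q=3
  k=2: a=1, p=45, q=4
  k=3: a=6, p=304, q=27

304/27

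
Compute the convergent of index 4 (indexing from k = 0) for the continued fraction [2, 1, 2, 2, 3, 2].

Using pₖ = aₖpₖ₋₁ + pₖ₋₂, qₖ = aₖqₖ₋₁ + qₖ₋₂ (with p₋₁=1, p₋₂=0, q₋₁=0, q₋₂=1):
  k=0: a=2, p=2, q=1
  k=1: a=1, p=3, q=1
  k=2: a=2, p=8, q=3
  k=3: a=2, p=19, q=7
  k=4: a=3, p=65, q=24

65/24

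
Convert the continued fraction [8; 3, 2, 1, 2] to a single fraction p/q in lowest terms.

Using pₖ = aₖpₖ₋₁ + pₖ₋₂ and qₖ = aₖqₖ₋₁ + qₖ₋₂:
  k=0: a=8, p=8, q=1
  k=1: a=3, p=25, q=3
  k=2: a=2, p=58, q=7
  k=3: a=1, p=83, q=10
  k=4: a=2, p=224, q=27

224/27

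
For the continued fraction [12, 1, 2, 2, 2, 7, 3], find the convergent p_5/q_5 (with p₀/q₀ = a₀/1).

1601/126

Using pₖ = aₖpₖ₋₁ + pₖ₋₂, qₖ = aₖqₖ₋₁ + qₖ₋₂ (with p₋₁=1, p₋₂=0, q₋₁=0, q₋₂=1):
  k=0: a=12, p=12, q=1
  k=1: a=1, p=13, q=1
  k=2: a=2, p=38, q=3
  k=3: a=2, p=89, q=7
  k=4: a=2, p=216, q=17
  k=5: a=7, p=1601, q=126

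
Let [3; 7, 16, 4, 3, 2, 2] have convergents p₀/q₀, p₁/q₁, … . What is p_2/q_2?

Using pₖ = aₖpₖ₋₁ + pₖ₋₂, qₖ = aₖqₖ₋₁ + qₖ₋₂ (with p₋₁=1, p₋₂=0, q₋₁=0, q₋₂=1):
  k=0: a=3, p=3, q=1
  k=1: a=7, p=22, q=7
  k=2: a=16, p=355, q=113

355/113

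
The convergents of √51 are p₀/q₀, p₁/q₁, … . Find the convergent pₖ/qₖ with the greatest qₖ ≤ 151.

707/99

√51 = [7; 7, 14, …] (period length 2).
Convergents:
  p_0/q_0 = 7/1
  p_1/q_1 = 50/7
  p_2/q_2 = 707/99
  p_3/q_3 = 4999/700
q_2 = 99 ≤ 151 < 700 = q_3, so the answer is 707/99.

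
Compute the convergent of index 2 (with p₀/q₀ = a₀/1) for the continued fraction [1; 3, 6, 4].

25/19

Using pₖ = aₖpₖ₋₁ + pₖ₋₂, qₖ = aₖqₖ₋₁ + qₖ₋₂ (with p₋₁=1, p₋₂=0, q₋₁=0, q₋₂=1):
  k=0: a=1, p=1, q=1
  k=1: a=3, p=4, q=3
  k=2: a=6, p=25, q=19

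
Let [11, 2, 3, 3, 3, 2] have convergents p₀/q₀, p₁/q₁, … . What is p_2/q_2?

Using pₖ = aₖpₖ₋₁ + pₖ₋₂, qₖ = aₖqₖ₋₁ + qₖ₋₂ (with p₋₁=1, p₋₂=0, q₋₁=0, q₋₂=1):
  k=0: a=11, p=11, q=1
  k=1: a=2, p=23, q=2
  k=2: a=3, p=80, q=7

80/7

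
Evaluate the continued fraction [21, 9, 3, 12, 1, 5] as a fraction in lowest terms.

Using pₖ = aₖpₖ₋₁ + pₖ₋₂ and qₖ = aₖqₖ₋₁ + qₖ₋₂:
  k=0: a=21, p=21, q=1
  k=1: a=9, p=190, q=9
  k=2: a=3, p=591, q=28
  k=3: a=12, p=7282, q=345
  k=4: a=1, p=7873, q=373
  k=5: a=5, p=46647, q=2210

46647/2210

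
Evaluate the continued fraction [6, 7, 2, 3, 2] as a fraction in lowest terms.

730/119

Fold from the inside: start with 2/1.
  3 + 1/2 = 7/2
  2 + 2/7 = 16/7
  7 + 7/16 = 119/16
  6 + 16/119 = 730/119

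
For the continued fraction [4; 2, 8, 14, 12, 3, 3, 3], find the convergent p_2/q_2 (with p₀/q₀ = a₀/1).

Using pₖ = aₖpₖ₋₁ + pₖ₋₂, qₖ = aₖqₖ₋₁ + qₖ₋₂ (with p₋₁=1, p₋₂=0, q₋₁=0, q₋₂=1):
  k=0: a=4, p=4, q=1
  k=1: a=2, p=9, q=2
  k=2: a=8, p=76, q=17

76/17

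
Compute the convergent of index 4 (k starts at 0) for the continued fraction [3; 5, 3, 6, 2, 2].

Using pₖ = aₖpₖ₋₁ + pₖ₋₂, qₖ = aₖqₖ₋₁ + qₖ₋₂ (with p₋₁=1, p₋₂=0, q₋₁=0, q₋₂=1):
  k=0: a=3, p=3, q=1
  k=1: a=5, p=16, q=5
  k=2: a=3, p=51, q=16
  k=3: a=6, p=322, q=101
  k=4: a=2, p=695, q=218

695/218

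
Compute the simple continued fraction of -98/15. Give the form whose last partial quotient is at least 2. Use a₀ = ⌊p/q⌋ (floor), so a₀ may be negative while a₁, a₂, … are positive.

-98 = -7·15 + 7
15 = 2·7 + 1
7 = 7·1 + 0  (stop)
So -98/15 = [-7; 2, 7].

[-7; 2, 7]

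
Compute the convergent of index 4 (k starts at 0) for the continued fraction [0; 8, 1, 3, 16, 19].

65/569

Using pₖ = aₖpₖ₋₁ + pₖ₋₂, qₖ = aₖqₖ₋₁ + qₖ₋₂ (with p₋₁=1, p₋₂=0, q₋₁=0, q₋₂=1):
  k=0: a=0, p=0, q=1
  k=1: a=8, p=1, q=8
  k=2: a=1, p=1, q=9
  k=3: a=3, p=4, q=35
  k=4: a=16, p=65, q=569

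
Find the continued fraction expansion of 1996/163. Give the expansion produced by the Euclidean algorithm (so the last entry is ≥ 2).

[12; 4, 13, 3]

1996 = 12*163 + 40
163 = 4*40 + 3
40 = 13*3 + 1
3 = 3*1 + 0  (stop)
So 1996/163 = [12; 4, 13, 3].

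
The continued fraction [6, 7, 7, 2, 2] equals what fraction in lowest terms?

1621/264

Using pₖ = aₖpₖ₋₁ + pₖ₋₂ and qₖ = aₖqₖ₋₁ + qₖ₋₂:
  k=0: a=6, p=6, q=1
  k=1: a=7, p=43, q=7
  k=2: a=7, p=307, q=50
  k=3: a=2, p=657, q=107
  k=4: a=2, p=1621, q=264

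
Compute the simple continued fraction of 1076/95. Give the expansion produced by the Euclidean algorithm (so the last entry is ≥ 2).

[11; 3, 15, 2]

1076 = 11*95 + 31
95 = 3*31 + 2
31 = 15*2 + 1
2 = 2*1 + 0  (stop)
So 1076/95 = [11; 3, 15, 2].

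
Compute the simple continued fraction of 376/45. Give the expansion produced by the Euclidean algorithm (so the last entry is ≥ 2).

[8; 2, 1, 4, 3]

376 = 8*45 + 16
45 = 2*16 + 13
16 = 1*13 + 3
13 = 4*3 + 1
3 = 3*1 + 0  (stop)
So 376/45 = [8; 2, 1, 4, 3].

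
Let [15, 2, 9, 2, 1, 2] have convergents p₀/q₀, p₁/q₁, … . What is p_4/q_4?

Using pₖ = aₖpₖ₋₁ + pₖ₋₂, qₖ = aₖqₖ₋₁ + qₖ₋₂ (with p₋₁=1, p₋₂=0, q₋₁=0, q₋₂=1):
  k=0: a=15, p=15, q=1
  k=1: a=2, p=31, q=2
  k=2: a=9, p=294, q=19
  k=3: a=2, p=619, q=40
  k=4: a=1, p=913, q=59

913/59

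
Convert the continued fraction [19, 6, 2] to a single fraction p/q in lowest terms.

Using pₖ = aₖpₖ₋₁ + pₖ₋₂ and qₖ = aₖqₖ₋₁ + qₖ₋₂:
  k=0: a=19, p=19, q=1
  k=1: a=6, p=115, q=6
  k=2: a=2, p=249, q=13

249/13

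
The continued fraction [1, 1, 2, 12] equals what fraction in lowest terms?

62/37

Using pₖ = aₖpₖ₋₁ + pₖ₋₂ and qₖ = aₖqₖ₋₁ + qₖ₋₂:
  k=0: a=1, p=1, q=1
  k=1: a=1, p=2, q=1
  k=2: a=2, p=5, q=3
  k=3: a=12, p=62, q=37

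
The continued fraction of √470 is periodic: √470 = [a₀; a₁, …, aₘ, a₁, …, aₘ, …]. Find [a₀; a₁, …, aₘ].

[21; 1, 2, 8, 2, 1, 42]

a₀ = ⌊√470⌋ = 21.
With m₀=0, d₀=1 and mₖ₊₁ = dₖaₖ − mₖ, dₖ₊₁ = (n − mₖ₊₁²)/dₖ, aₖ₊₁ = ⌊(a₀+mₖ₊₁)/dₖ₊₁⌋:
  k=1: m=21, d=29, a=1
  k=2: m=8, d=14, a=2
  k=3: m=20, d=5, a=8
  k=4: m=20, d=14, a=2
  k=5: m=8, d=29, a=1
  k=6: m=21, d=1, a=42
d=1 and a=2a₀=42 at k=6, so the next step gives (m, d) = (21, 29) again — its k=1 value — and the period has length 6.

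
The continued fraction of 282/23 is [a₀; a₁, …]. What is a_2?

282 = 12·23 + 6   →  a_0 = 12
23 = 3·6 + 5   →  a_1 = 3
6 = 1·5 + 1   →  a_2 = 1

1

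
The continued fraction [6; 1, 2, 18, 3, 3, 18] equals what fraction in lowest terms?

Using pₖ = aₖpₖ₋₁ + pₖ₋₂ and qₖ = aₖqₖ₋₁ + qₖ₋₂:
  k=0: a=6, p=6, q=1
  k=1: a=1, p=7, q=1
  k=2: a=2, p=20, q=3
  k=3: a=18, p=367, q=55
  k=4: a=3, p=1121, q=168
  k=5: a=3, p=3730, q=559
  k=6: a=18, p=68261, q=10230

68261/10230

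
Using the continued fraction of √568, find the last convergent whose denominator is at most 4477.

40897/1716

√568 = [23; 1, 4, 1, 46, …] (period length 4).
Convergents:
  p_0/q_0 = 23/1
  p_1/q_1 = 24/1
  p_2/q_2 = 119/5
  p_3/q_3 = 143/6
  p_4/q_4 = 6697/281
  p_5/q_5 = 6840/287
  p_6/q_6 = 34057/1429
  p_7/q_7 = 40897/1716
  p_8/q_8 = 1915319/80365
q_7 = 1716 ≤ 4477 < 80365 = q_8, so the answer is 40897/1716.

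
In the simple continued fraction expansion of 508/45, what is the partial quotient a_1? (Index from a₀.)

508 = 11·45 + 13   →  a_0 = 11
45 = 3·13 + 6   →  a_1 = 3

3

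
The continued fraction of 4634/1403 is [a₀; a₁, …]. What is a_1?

3

4634 = 3·1403 + 425   →  a_0 = 3
1403 = 3·425 + 128   →  a_1 = 3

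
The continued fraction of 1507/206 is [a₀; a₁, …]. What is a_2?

5

1507 = 7·206 + 65   →  a_0 = 7
206 = 3·65 + 11   →  a_1 = 3
65 = 5·11 + 10   →  a_2 = 5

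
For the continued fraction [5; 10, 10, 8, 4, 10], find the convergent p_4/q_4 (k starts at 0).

Using pₖ = aₖpₖ₋₁ + pₖ₋₂, qₖ = aₖqₖ₋₁ + qₖ₋₂ (with p₋₁=1, p₋₂=0, q₋₁=0, q₋₂=1):
  k=0: a=5, p=5, q=1
  k=1: a=10, p=51, q=10
  k=2: a=10, p=515, q=101
  k=3: a=8, p=4171, q=818
  k=4: a=4, p=17199, q=3373

17199/3373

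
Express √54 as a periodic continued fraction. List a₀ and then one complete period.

[7; 2, 1, 6, 1, 2, 14]

a₀ = ⌊√54⌋ = 7.
With m₀=0, d₀=1 and mₖ₊₁ = dₖaₖ − mₖ, dₖ₊₁ = (n − mₖ₊₁²)/dₖ, aₖ₊₁ = ⌊(a₀+mₖ₊₁)/dₖ₊₁⌋:
  k=1: m=7, d=5, a=2
  k=2: m=3, d=9, a=1
  k=3: m=6, d=2, a=6
  k=4: m=6, d=9, a=1
  k=5: m=3, d=5, a=2
  k=6: m=7, d=1, a=14
d=1 and a=2a₀=14 at k=6, so the next step gives (m, d) = (7, 5) again — its k=1 value — and the period has length 6.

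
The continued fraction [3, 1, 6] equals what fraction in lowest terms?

27/7

Fold from the inside: start with 6/1.
  1 + 1/6 = 7/6
  3 + 6/7 = 27/7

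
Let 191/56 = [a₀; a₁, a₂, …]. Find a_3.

3

191 = 3·56 + 23   →  a_0 = 3
56 = 2·23 + 10   →  a_1 = 2
23 = 2·10 + 3   →  a_2 = 2
10 = 3·3 + 1   →  a_3 = 3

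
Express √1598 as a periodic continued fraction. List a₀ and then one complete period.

a₀ = ⌊√1598⌋ = 39.
With m₀=0, d₀=1 and mₖ₊₁ = dₖaₖ − mₖ, dₖ₊₁ = (n − mₖ₊₁²)/dₖ, aₖ₊₁ = ⌊(a₀+mₖ₊₁)/dₖ₊₁⌋:
  k=1: m=39, d=77, a=1
  k=2: m=38, d=2, a=38
  k=3: m=38, d=77, a=1
  k=4: m=39, d=1, a=78
d=1 and a=2a₀=78 at k=4, so the next step gives (m, d) = (39, 77) again — its k=1 value — and the period has length 4.

[39; 1, 38, 1, 78]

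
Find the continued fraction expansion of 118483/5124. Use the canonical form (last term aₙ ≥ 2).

[23; 8, 8, 3, 3, 3, 2]

118483 = 23×5124 + 631
5124 = 8×631 + 76
631 = 8×76 + 23
76 = 3×23 + 7
23 = 3×7 + 2
7 = 3×2 + 1
2 = 2×1 + 0  (stop)
So 118483/5124 = [23; 8, 8, 3, 3, 3, 2].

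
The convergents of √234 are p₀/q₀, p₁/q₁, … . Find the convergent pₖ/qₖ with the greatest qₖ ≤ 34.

413/27

√234 = [15; 3, 2, 1, 2, 1, 2, 3, 30, …] (period length 8).
Convergents:
  p_0/q_0 = 15/1
  p_1/q_1 = 46/3
  p_2/q_2 = 107/7
  p_3/q_3 = 153/10
  p_4/q_4 = 413/27
  p_5/q_5 = 566/37
q_4 = 27 ≤ 34 < 37 = q_5, so the answer is 413/27.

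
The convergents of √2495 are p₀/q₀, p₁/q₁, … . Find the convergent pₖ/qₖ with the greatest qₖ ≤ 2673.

√2495 = [49; 1, 18, 1, 98, …] (period length 4).
Convergents:
  p_0/q_0 = 49/1
  p_1/q_1 = 50/1
  p_2/q_2 = 949/19
  p_3/q_3 = 999/20
  p_4/q_4 = 98851/1979
  p_5/q_5 = 99850/1999
  p_6/q_6 = 1896151/37961
q_5 = 1999 ≤ 2673 < 37961 = q_6, so the answer is 99850/1999.

99850/1999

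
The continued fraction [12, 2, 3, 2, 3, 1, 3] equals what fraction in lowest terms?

Using pₖ = aₖpₖ₋₁ + pₖ₋₂ and qₖ = aₖqₖ₋₁ + qₖ₋₂:
  k=0: a=12, p=12, q=1
  k=1: a=2, p=25, q=2
  k=2: a=3, p=87, q=7
  k=3: a=2, p=199, q=16
  k=4: a=3, p=684, q=55
  k=5: a=1, p=883, q=71
  k=6: a=3, p=3333, q=268

3333/268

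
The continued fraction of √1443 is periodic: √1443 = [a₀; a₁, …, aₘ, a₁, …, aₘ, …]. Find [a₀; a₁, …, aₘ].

[37; 1, 74]

a₀ = ⌊√1443⌋ = 37.
With m₀=0, d₀=1 and mₖ₊₁ = dₖaₖ − mₖ, dₖ₊₁ = (n − mₖ₊₁²)/dₖ, aₖ₊₁ = ⌊(a₀+mₖ₊₁)/dₖ₊₁⌋:
  k=1: m=37, d=74, a=1
  k=2: m=37, d=1, a=74
d=1 and a=2a₀=74 at k=2, so the next step gives (m, d) = (37, 74) again — its k=1 value — and the period has length 2.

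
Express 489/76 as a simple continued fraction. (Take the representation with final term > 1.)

[6; 2, 3, 3, 3]

489 = 6·76 + 33
76 = 2·33 + 10
33 = 3·10 + 3
10 = 3·3 + 1
3 = 3·1 + 0  (stop)
So 489/76 = [6; 2, 3, 3, 3].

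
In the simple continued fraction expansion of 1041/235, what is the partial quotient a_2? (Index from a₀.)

3

1041 = 4·235 + 101   →  a_0 = 4
235 = 2·101 + 33   →  a_1 = 2
101 = 3·33 + 2   →  a_2 = 3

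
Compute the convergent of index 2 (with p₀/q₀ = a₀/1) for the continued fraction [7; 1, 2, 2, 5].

23/3

Using pₖ = aₖpₖ₋₁ + pₖ₋₂, qₖ = aₖqₖ₋₁ + qₖ₋₂ (with p₋₁=1, p₋₂=0, q₋₁=0, q₋₂=1):
  k=0: a=7, p=7, q=1
  k=1: a=1, p=8, q=1
  k=2: a=2, p=23, q=3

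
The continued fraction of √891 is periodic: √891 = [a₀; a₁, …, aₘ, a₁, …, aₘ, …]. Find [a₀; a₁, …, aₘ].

a₀ = ⌊√891⌋ = 29.

[29; 1, 5, 1, 1, 1, 5, 1, 58]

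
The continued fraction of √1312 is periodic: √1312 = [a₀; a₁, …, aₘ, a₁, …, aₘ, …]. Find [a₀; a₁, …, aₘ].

[36; 4, 1, 1, 17, 1, 1, 4, 72]

a₀ = ⌊√1312⌋ = 36.
With m₀=0, d₀=1 and mₖ₊₁ = dₖaₖ − mₖ, dₖ₊₁ = (n − mₖ₊₁²)/dₖ, aₖ₊₁ = ⌊(a₀+mₖ₊₁)/dₖ₊₁⌋:
  k=1: m=36, d=16, a=4
  k=2: m=28, d=33, a=1
  k=3: m=5, d=39, a=1
  k=4: m=34, d=4, a=17
  k=5: m=34, d=39, a=1
  k=6: m=5, d=33, a=1
  k=7: m=28, d=16, a=4
  k=8: m=36, d=1, a=72
d=1 and a=2a₀=72 at k=8, so the next step gives (m, d) = (36, 16) again — its k=1 value — and the period has length 8.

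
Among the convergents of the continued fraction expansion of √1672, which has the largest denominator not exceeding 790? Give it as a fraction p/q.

√1672 = [40; 1, 8, 10, 8, 1, 80, …] (period length 6).
Convergents:
  p_0/q_0 = 40/1
  p_1/q_1 = 41/1
  p_2/q_2 = 368/9
  p_3/q_3 = 3721/91
  p_4/q_4 = 30136/737
  p_5/q_5 = 33857/828
q_4 = 737 ≤ 790 < 828 = q_5, so the answer is 30136/737.

30136/737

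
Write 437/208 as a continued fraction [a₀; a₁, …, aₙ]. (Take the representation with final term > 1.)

[2; 9, 1, 9, 2]

437 = 2·208 + 21
208 = 9·21 + 19
21 = 1·19 + 2
19 = 9·2 + 1
2 = 2·1 + 0  (stop)
So 437/208 = [2; 9, 1, 9, 2].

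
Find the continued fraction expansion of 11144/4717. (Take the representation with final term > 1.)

11144 = 2×4717 + 1710
4717 = 2×1710 + 1297
1710 = 1×1297 + 413
1297 = 3×413 + 58
413 = 7×58 + 7
58 = 8×7 + 2
7 = 3×2 + 1
2 = 2×1 + 0  (stop)
So 11144/4717 = [2; 2, 1, 3, 7, 8, 3, 2].

[2; 2, 1, 3, 7, 8, 3, 2]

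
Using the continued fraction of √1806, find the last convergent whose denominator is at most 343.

14449/340

√1806 = [42; 2, 84, …] (period length 2).
Convergents:
  p_0/q_0 = 42/1
  p_1/q_1 = 85/2
  p_2/q_2 = 7182/169
  p_3/q_3 = 14449/340
  p_4/q_4 = 1220898/28729
q_3 = 340 ≤ 343 < 28729 = q_4, so the answer is 14449/340.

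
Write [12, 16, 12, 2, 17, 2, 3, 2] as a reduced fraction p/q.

1390119/115246

Fold from the inside: start with 2/1.
  3 + 1/2 = 7/2
  2 + 2/7 = 16/7
  17 + 7/16 = 279/16
  2 + 16/279 = 574/279
  12 + 279/574 = 7167/574
  16 + 574/7167 = 115246/7167
  12 + 7167/115246 = 1390119/115246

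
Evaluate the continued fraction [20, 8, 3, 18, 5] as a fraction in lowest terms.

Fold from the inside: start with 5/1.
  18 + 1/5 = 91/5
  3 + 5/91 = 278/91
  8 + 91/278 = 2315/278
  20 + 278/2315 = 46578/2315

46578/2315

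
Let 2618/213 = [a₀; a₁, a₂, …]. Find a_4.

2

2618 = 12·213 + 62   →  a_0 = 12
213 = 3·62 + 27   →  a_1 = 3
62 = 2·27 + 8   →  a_2 = 2
27 = 3·8 + 3   →  a_3 = 3
8 = 2·3 + 2   →  a_4 = 2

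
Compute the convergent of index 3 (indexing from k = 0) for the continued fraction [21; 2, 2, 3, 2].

Using pₖ = aₖpₖ₋₁ + pₖ₋₂, qₖ = aₖqₖ₋₁ + qₖ₋₂ (with p₋₁=1, p₋₂=0, q₋₁=0, q₋₂=1):
  k=0: a=21, p=21, q=1
  k=1: a=2, p=43, q=2
  k=2: a=2, p=107, q=5
  k=3: a=3, p=364, q=17

364/17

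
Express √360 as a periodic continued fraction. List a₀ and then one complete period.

a₀ = ⌊√360⌋ = 18.
With m₀=0, d₀=1 and mₖ₊₁ = dₖaₖ − mₖ, dₖ₊₁ = (n − mₖ₊₁²)/dₖ, aₖ₊₁ = ⌊(a₀+mₖ₊₁)/dₖ₊₁⌋:
  k=1: m=18, d=36, a=1
  k=2: m=18, d=1, a=36
d=1 and a=2a₀=36 at k=2, so the next step gives (m, d) = (18, 36) again — its k=1 value — and the period has length 2.

[18; 1, 36]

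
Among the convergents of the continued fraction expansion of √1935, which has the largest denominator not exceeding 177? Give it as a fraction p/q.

3871/88

√1935 = [43; 1, 86, …] (period length 2).
Convergents:
  p_0/q_0 = 43/1
  p_1/q_1 = 44/1
  p_2/q_2 = 3827/87
  p_3/q_3 = 3871/88
  p_4/q_4 = 336733/7655
q_3 = 88 ≤ 177 < 7655 = q_4, so the answer is 3871/88.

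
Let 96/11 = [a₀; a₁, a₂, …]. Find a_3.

96 = 8·11 + 8   →  a_0 = 8
11 = 1·8 + 3   →  a_1 = 1
8 = 2·3 + 2   →  a_2 = 2
3 = 1·2 + 1   →  a_3 = 1

1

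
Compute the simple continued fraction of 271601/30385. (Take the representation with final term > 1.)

271601 = 8*30385 + 28521
30385 = 1*28521 + 1864
28521 = 15*1864 + 561
1864 = 3*561 + 181
561 = 3*181 + 18
181 = 10*18 + 1
18 = 18*1 + 0  (stop)
So 271601/30385 = [8; 1, 15, 3, 3, 10, 18].

[8; 1, 15, 3, 3, 10, 18]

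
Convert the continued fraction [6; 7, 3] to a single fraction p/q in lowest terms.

Fold from the inside: start with 3/1.
  7 + 1/3 = 22/3
  6 + 3/22 = 135/22

135/22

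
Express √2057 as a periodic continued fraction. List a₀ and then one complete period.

[45; 2, 1, 4, 1, 2, 90]

a₀ = ⌊√2057⌋ = 45.
With m₀=0, d₀=1 and mₖ₊₁ = dₖaₖ − mₖ, dₖ₊₁ = (n − mₖ₊₁²)/dₖ, aₖ₊₁ = ⌊(a₀+mₖ₊₁)/dₖ₊₁⌋:
  k=1: m=45, d=32, a=2
  k=2: m=19, d=53, a=1
  k=3: m=34, d=17, a=4
  k=4: m=34, d=53, a=1
  k=5: m=19, d=32, a=2
  k=6: m=45, d=1, a=90
d=1 and a=2a₀=90 at k=6, so the next step gives (m, d) = (45, 32) again — its k=1 value — and the period has length 6.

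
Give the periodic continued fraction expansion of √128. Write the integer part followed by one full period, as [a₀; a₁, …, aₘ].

[11; 3, 5, 3, 22]

a₀ = ⌊√128⌋ = 11.
With m₀=0, d₀=1 and mₖ₊₁ = dₖaₖ − mₖ, dₖ₊₁ = (n − mₖ₊₁²)/dₖ, aₖ₊₁ = ⌊(a₀+mₖ₊₁)/dₖ₊₁⌋:
  k=1: m=11, d=7, a=3
  k=2: m=10, d=4, a=5
  k=3: m=10, d=7, a=3
  k=4: m=11, d=1, a=22
d=1 and a=2a₀=22 at k=4, so the next step gives (m, d) = (11, 7) again — its k=1 value — and the period has length 4.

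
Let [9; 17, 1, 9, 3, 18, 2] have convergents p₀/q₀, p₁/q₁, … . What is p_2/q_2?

163/18

Using pₖ = aₖpₖ₋₁ + pₖ₋₂, qₖ = aₖqₖ₋₁ + qₖ₋₂ (with p₋₁=1, p₋₂=0, q₋₁=0, q₋₂=1):
  k=0: a=9, p=9, q=1
  k=1: a=17, p=154, q=17
  k=2: a=1, p=163, q=18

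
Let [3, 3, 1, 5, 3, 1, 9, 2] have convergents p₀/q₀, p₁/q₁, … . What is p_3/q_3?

Using pₖ = aₖpₖ₋₁ + pₖ₋₂, qₖ = aₖqₖ₋₁ + qₖ₋₂ (with p₋₁=1, p₋₂=0, q₋₁=0, q₋₂=1):
  k=0: a=3, p=3, q=1
  k=1: a=3, p=10, q=3
  k=2: a=1, p=13, q=4
  k=3: a=5, p=75, q=23

75/23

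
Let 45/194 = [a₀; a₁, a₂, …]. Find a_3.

4

45 = 0·194 + 45   →  a_0 = 0
194 = 4·45 + 14   →  a_1 = 4
45 = 3·14 + 3   →  a_2 = 3
14 = 4·3 + 2   →  a_3 = 4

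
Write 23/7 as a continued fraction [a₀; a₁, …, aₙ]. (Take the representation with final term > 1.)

23 = 3·7 + 2
7 = 3·2 + 1
2 = 2·1 + 0  (stop)
So 23/7 = [3; 3, 2].

[3; 3, 2]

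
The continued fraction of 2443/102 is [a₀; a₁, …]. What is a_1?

1

2443 = 23·102 + 97   →  a_0 = 23
102 = 1·97 + 5   →  a_1 = 1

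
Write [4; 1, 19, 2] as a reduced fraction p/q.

Fold from the inside: start with 2/1.
  19 + 1/2 = 39/2
  1 + 2/39 = 41/39
  4 + 39/41 = 203/41

203/41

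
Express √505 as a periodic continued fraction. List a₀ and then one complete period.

[22; 2, 8, 2, 44]

a₀ = ⌊√505⌋ = 22.
With m₀=0, d₀=1 and mₖ₊₁ = dₖaₖ − mₖ, dₖ₊₁ = (n − mₖ₊₁²)/dₖ, aₖ₊₁ = ⌊(a₀+mₖ₊₁)/dₖ₊₁⌋:
  k=1: m=22, d=21, a=2
  k=2: m=20, d=5, a=8
  k=3: m=20, d=21, a=2
  k=4: m=22, d=1, a=44
d=1 and a=2a₀=44 at k=4, so the next step gives (m, d) = (22, 21) again — its k=1 value — and the period has length 4.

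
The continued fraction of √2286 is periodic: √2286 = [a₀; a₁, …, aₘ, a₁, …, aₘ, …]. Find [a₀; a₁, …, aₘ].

[47; 1, 4, 3, 10, 3, 4, 1, 94]

a₀ = ⌊√2286⌋ = 47.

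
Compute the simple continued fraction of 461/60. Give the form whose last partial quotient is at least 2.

461 = 7*60 + 41
60 = 1*41 + 19
41 = 2*19 + 3
19 = 6*3 + 1
3 = 3*1 + 0  (stop)
So 461/60 = [7; 1, 2, 6, 3].

[7; 1, 2, 6, 3]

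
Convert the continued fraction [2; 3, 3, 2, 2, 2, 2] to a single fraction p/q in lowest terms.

751/326

Using pₖ = aₖpₖ₋₁ + pₖ₋₂ and qₖ = aₖqₖ₋₁ + qₖ₋₂:
  k=0: a=2, p=2, q=1
  k=1: a=3, p=7, q=3
  k=2: a=3, p=23, q=10
  k=3: a=2, p=53, q=23
  k=4: a=2, p=129, q=56
  k=5: a=2, p=311, q=135
  k=6: a=2, p=751, q=326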